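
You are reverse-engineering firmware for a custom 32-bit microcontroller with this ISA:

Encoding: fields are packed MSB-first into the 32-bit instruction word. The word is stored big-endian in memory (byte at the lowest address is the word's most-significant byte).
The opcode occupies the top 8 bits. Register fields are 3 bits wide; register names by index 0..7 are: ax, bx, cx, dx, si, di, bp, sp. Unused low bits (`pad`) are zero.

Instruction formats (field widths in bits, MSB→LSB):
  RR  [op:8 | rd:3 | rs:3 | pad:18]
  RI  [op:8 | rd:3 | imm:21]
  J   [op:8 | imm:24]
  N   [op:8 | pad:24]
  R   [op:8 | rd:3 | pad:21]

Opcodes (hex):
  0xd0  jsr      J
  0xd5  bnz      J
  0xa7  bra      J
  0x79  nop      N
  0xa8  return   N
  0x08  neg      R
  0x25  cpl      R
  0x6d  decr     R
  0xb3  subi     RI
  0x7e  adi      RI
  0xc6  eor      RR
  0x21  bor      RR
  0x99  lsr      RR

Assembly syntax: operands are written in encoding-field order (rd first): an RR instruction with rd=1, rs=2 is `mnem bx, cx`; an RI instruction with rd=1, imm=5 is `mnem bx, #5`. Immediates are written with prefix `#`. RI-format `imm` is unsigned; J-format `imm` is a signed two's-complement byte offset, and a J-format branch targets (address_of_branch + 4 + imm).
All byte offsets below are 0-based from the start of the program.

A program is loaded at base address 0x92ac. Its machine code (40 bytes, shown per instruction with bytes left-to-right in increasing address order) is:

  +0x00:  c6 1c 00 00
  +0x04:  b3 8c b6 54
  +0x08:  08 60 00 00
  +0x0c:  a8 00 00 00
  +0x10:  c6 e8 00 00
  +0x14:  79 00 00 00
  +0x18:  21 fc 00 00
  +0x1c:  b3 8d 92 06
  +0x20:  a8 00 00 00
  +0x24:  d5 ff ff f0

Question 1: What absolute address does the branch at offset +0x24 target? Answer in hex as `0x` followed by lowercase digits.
0x92c4

@+24  big-endian(d5 ff ff f0) = 0xd5fffff0
  opcode bits[31:24]=0xd5: bnz/J
  imm: (w>>0)&0xffffff=0xfffff0 (s24→-16) → #-16
  target = base 0x92ac + off 0x24 + 4 + imm -16 = 0x92c4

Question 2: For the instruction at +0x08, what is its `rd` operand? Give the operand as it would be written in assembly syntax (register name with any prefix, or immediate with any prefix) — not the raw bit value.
@+08  big-endian(08 60 00 00) = 0x08600000
  opcode bits[31:24]=0x8: neg/R
  rd: (w>>21)&0x7=0x3 → dx

dx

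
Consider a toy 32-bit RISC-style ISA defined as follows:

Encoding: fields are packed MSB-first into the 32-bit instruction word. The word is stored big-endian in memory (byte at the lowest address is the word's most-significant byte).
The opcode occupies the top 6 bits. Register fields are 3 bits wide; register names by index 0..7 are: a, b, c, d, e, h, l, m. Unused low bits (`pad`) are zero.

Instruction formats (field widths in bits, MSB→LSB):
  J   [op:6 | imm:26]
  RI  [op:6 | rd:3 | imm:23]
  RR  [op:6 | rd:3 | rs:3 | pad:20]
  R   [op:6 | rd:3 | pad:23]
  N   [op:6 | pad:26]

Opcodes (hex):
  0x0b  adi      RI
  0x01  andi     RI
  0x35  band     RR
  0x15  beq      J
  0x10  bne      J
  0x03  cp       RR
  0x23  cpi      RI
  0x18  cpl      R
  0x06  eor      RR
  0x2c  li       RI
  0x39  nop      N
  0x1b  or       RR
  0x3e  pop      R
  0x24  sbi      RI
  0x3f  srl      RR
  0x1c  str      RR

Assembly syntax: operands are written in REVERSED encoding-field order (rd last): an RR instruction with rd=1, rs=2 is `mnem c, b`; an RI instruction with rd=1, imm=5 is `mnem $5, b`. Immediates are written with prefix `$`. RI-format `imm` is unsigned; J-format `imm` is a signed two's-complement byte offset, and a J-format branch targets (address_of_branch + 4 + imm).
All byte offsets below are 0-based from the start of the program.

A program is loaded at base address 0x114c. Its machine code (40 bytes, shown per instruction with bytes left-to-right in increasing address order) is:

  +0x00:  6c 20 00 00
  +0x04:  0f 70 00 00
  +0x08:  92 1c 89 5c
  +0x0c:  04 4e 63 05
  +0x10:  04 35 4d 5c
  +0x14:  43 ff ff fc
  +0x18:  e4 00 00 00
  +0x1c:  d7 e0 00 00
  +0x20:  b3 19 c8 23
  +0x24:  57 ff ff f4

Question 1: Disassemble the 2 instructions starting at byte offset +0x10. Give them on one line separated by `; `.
off 0x10: read 04 35 4d 5c as big → 0x04354d5c
  opcode bits[31:26]=0x1: andi/RI
  [25:23] rd=0 = a
  [22:0] imm=3493212 = $3493212
off 0x14: read 43 ff ff fc as big → 0x43fffffc
  opcode bits[31:26]=0x10: bne/J
  [25:0] imm=67108860 (s26→-4) = $-4

andi $3493212, a; bne $-4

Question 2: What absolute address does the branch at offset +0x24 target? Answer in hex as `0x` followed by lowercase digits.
[24] 57 ff ff f4 → 0x57fffff4
  top 6b → 0x15 → beq [J]
  imm@[25:0]=0x3fffff4 (s26→-12) ⇒ $-12
  target = base 0x114c + off 0x24 + 4 + imm -12 = 0x1168

0x1168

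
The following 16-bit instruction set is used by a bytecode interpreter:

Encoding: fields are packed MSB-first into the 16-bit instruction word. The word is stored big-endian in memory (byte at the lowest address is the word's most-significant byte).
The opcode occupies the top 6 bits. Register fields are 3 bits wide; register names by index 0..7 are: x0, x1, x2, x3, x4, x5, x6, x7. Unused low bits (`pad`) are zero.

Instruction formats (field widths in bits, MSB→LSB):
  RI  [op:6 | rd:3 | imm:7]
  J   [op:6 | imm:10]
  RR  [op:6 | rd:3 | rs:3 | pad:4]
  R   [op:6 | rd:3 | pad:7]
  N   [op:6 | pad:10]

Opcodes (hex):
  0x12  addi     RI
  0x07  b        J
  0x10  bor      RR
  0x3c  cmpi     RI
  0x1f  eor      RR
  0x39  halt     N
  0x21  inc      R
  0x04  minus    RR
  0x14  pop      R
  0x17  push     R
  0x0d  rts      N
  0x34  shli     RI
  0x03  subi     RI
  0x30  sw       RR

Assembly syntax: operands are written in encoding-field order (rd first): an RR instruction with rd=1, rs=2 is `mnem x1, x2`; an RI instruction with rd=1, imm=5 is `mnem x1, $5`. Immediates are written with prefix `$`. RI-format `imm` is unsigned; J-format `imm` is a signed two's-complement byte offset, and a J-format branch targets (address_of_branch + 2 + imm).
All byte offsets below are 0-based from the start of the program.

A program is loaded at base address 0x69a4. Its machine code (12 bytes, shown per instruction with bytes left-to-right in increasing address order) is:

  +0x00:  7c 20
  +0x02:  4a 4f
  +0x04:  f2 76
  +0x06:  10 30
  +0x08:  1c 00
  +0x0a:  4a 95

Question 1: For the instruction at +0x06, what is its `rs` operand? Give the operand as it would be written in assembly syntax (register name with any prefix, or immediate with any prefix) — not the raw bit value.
x3

off 0x06: read 10 30 as big → 0x1030
  op=0x1030>>10=0x4 ⇒ minus (RR)
  [9:7] rd=0 = x0
  [6:4] rs=3 = x3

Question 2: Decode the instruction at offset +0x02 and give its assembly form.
+0x02: 4a 4f ⇒ word 0x4a4f (big)
  opcode bits[15:10]=0x12: addi/RI
  [9:7] rd=4 = x4
  [6:0] imm=79 = $79

addi x4, $79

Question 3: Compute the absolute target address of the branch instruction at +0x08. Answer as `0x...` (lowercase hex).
0x69ae

[08] 1c 00 → 0x1c00
  opcode bits[15:10]=0x7: b/J
  imm: (w>>0)&0x3ff=0x0 → $0
  target = base 0x69a4 + off 0x08 + 2 + imm 0 = 0x69ae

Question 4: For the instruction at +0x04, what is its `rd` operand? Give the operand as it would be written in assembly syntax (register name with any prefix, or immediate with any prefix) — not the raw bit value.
[04] f2 76 → 0xf276
  opcode bits[15:10]=0x3c: cmpi/RI
  [9:7] rd=4 = x4
  [6:0] imm=118 = $118

x4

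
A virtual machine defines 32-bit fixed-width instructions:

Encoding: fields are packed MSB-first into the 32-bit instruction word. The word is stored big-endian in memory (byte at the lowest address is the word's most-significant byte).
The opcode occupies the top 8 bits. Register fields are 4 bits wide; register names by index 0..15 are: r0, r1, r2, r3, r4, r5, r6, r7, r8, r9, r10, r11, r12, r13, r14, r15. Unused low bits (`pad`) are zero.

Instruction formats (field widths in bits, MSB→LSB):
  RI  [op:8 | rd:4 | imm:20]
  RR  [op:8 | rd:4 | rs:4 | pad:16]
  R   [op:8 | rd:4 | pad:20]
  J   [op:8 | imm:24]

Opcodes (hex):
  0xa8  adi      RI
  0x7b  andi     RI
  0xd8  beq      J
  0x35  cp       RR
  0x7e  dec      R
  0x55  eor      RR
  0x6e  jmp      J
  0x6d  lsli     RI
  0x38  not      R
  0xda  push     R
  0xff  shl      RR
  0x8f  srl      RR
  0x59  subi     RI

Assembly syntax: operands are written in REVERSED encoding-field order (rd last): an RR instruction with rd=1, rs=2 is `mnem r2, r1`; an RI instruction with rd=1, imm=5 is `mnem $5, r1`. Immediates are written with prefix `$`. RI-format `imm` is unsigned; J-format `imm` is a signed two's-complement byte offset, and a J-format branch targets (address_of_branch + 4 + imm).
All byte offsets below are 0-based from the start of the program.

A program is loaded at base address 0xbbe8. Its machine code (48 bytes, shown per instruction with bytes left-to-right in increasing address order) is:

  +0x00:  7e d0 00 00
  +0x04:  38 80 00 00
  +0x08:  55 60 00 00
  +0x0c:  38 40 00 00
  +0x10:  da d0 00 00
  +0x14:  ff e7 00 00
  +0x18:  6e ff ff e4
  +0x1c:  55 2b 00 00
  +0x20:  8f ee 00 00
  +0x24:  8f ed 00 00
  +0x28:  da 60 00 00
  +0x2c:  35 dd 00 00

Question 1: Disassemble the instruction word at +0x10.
push r13

[10] da d0 00 00 → 0xdad00000
  opcode bits[31:24]=0xda: push/R
  rd@[23:20]=0xd ⇒ r13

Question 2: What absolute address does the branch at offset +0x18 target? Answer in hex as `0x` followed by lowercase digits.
@+18  big-endian(6e ff ff e4) = 0x6effffe4
  opcode bits[31:24]=0x6e: jmp/J
  imm@[23:0]=0xffffe4 (s24→-28) ⇒ $-28
  target = base 0xbbe8 + off 0x18 + 4 + imm -28 = 0xbbe8

0xbbe8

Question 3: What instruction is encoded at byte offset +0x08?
off 0x08: read 55 60 00 00 as big → 0x55600000
  op=0x55600000>>24=0x55 ⇒ eor (RR)
  [23:20] rd=6 = r6
  [19:16] rs=0 = r0

eor r0, r6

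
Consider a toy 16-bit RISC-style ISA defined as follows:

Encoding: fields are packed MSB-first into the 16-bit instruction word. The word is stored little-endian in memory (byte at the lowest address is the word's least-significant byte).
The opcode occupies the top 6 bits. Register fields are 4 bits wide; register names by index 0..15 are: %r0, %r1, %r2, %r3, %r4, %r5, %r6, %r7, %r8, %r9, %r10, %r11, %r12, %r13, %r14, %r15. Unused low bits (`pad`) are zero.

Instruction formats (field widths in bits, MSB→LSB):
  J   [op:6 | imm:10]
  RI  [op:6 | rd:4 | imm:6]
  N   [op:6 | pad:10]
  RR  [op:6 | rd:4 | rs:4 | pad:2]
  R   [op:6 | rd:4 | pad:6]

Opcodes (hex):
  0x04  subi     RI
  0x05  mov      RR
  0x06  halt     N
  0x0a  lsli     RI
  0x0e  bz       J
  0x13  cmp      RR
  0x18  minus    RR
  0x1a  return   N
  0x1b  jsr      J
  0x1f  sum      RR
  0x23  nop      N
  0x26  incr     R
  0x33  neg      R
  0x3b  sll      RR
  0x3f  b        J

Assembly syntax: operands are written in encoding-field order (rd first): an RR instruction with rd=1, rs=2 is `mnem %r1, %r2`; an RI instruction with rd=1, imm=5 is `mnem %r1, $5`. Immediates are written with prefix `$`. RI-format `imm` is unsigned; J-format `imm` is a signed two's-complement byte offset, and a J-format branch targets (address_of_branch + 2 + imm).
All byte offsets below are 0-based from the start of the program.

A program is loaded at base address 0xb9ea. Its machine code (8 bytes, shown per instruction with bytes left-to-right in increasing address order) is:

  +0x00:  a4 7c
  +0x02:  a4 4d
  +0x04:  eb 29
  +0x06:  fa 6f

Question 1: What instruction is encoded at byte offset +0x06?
jsr $-6

@+06  little-endian(fa 6f) = 0x6ffa
  top 6b → 0x1b → jsr [J]
  imm: (w>>0)&0x3ff=0x3fa (s10→-6) → $-6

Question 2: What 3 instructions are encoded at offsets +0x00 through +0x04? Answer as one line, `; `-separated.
sum %r2, %r9; cmp %r6, %r9; lsli %r7, $43

@+00  little-endian(a4 7c) = 0x7ca4
  top 6b → 0x1f → sum [RR]
  rd@[9:6]=0x2 ⇒ %r2
  rs@[5:2]=0x9 ⇒ %r9
@+02  little-endian(a4 4d) = 0x4da4
  top 6b → 0x13 → cmp [RR]
  rd@[9:6]=0x6 ⇒ %r6
  rs@[5:2]=0x9 ⇒ %r9
@+04  little-endian(eb 29) = 0x29eb
  top 6b → 0xa → lsli [RI]
  rd@[9:6]=0x7 ⇒ %r7
  imm@[5:0]=0x2b ⇒ $43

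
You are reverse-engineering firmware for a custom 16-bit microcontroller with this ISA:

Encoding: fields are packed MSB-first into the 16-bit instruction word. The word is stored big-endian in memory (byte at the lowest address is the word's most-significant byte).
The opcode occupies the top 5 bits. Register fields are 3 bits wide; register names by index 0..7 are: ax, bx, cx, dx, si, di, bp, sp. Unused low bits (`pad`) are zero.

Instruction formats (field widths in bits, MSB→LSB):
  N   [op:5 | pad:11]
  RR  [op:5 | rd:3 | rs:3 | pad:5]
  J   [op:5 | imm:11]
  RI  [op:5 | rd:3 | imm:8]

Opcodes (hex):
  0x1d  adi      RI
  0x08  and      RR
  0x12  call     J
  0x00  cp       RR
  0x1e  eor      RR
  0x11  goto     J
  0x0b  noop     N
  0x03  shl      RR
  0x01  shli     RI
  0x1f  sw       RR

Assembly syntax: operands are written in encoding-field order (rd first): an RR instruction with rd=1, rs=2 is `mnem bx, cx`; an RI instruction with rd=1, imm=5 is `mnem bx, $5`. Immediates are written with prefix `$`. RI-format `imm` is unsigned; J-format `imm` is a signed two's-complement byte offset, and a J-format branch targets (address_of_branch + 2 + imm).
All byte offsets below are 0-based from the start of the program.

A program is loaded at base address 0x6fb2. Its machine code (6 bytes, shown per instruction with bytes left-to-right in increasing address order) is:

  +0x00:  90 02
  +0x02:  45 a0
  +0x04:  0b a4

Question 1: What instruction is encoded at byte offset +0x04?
shli dx, $164

[04] 0b a4 → 0x0ba4
  op=0x0ba4>>11=0x1 ⇒ shli (RI)
  rd@[10:8]=0x3 ⇒ dx
  imm@[7:0]=0xa4 ⇒ $164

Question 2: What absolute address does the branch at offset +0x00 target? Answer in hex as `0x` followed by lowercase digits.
off 0x00: read 90 02 as big → 0x9002
  opcode bits[15:11]=0x12: call/J
  imm@[10:0]=0x2 ⇒ $2
  target = base 0x6fb2 + off 0x00 + 2 + imm 2 = 0x6fb6

0x6fb6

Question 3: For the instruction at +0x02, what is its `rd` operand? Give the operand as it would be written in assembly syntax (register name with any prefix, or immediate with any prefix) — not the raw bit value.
di

+0x02: 45 a0 ⇒ word 0x45a0 (big)
  op=0x45a0>>11=0x8 ⇒ and (RR)
  rd: (w>>8)&0x7=0x5 → di
  rs: (w>>5)&0x7=0x5 → di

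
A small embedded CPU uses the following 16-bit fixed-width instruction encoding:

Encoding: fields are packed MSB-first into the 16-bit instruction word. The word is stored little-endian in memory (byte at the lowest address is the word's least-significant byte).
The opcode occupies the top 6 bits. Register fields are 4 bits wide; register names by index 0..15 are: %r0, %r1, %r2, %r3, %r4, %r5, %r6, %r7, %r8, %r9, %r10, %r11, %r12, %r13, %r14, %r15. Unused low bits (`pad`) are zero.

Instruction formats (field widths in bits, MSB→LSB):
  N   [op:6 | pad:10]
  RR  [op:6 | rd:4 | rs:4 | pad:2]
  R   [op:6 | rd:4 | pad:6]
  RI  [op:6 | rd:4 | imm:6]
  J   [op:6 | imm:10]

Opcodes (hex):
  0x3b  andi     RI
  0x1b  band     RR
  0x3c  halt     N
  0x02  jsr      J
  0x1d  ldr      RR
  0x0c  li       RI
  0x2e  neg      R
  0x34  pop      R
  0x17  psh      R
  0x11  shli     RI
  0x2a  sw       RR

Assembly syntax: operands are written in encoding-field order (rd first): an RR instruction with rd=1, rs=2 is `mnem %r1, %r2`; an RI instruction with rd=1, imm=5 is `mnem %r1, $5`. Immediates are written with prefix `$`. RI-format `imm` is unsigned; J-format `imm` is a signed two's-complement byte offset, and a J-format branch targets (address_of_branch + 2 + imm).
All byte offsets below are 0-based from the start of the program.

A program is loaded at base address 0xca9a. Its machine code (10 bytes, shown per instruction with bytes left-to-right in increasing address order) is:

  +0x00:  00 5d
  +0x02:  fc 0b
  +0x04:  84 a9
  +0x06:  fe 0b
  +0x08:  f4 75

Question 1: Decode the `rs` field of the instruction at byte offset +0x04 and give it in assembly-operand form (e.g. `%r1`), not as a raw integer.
%r1

+0x04: 84 a9 ⇒ word 0xa984 (little)
  top 6b → 0x2a → sw [RR]
  rd@[9:6]=0x6 ⇒ %r6
  rs@[5:2]=0x1 ⇒ %r1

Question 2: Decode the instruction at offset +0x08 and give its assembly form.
off 0x08: read f4 75 as little → 0x75f4
  opcode bits[15:10]=0x1d: ldr/RR
  [9:6] rd=7 = %r7
  [5:2] rs=13 = %r13

ldr %r7, %r13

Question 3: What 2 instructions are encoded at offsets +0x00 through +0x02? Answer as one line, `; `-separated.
off 0x00: read 00 5d as little → 0x5d00
  op=0x5d00>>10=0x17 ⇒ psh (R)
  rd: (w>>6)&0xf=0x4 → %r4
off 0x02: read fc 0b as little → 0x0bfc
  op=0x0bfc>>10=0x2 ⇒ jsr (J)
  imm: (w>>0)&0x3ff=0x3fc (s10→-4) → $-4

psh %r4; jsr $-4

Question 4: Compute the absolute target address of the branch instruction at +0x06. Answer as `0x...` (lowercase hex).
[06] fe 0b → 0x0bfe
  opcode bits[15:10]=0x2: jsr/J
  [9:0] imm=1022 (s10→-2) = $-2
  target = base 0xca9a + off 0x06 + 2 + imm -2 = 0xcaa0

0xcaa0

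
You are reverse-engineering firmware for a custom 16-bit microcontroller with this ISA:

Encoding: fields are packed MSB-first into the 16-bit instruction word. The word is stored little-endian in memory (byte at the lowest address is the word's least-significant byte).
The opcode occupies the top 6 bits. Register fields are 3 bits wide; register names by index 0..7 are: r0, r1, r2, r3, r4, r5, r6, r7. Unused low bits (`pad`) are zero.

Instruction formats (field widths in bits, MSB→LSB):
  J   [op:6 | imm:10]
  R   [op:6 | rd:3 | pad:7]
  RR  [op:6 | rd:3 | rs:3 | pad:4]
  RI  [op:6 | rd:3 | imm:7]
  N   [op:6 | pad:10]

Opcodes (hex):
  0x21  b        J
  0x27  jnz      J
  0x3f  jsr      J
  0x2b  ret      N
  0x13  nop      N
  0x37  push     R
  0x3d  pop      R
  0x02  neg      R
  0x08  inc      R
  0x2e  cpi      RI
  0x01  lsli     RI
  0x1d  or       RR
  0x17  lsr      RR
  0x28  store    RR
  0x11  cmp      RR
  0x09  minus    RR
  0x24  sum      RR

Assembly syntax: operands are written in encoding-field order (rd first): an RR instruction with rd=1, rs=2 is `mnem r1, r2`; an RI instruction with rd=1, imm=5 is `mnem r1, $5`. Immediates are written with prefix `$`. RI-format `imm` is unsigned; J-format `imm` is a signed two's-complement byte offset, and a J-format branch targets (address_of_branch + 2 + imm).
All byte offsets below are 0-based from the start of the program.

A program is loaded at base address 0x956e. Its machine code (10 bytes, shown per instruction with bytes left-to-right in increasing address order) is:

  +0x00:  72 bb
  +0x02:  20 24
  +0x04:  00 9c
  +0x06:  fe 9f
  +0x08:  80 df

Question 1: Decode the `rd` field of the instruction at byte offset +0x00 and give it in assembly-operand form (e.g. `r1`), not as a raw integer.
[00] 72 bb → 0xbb72
  top 6b → 0x2e → cpi [RI]
  rd@[9:7]=0x6 ⇒ r6
  imm@[6:0]=0x72 ⇒ $114

r6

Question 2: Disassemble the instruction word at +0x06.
jnz $-2

@+06  little-endian(fe 9f) = 0x9ffe
  opcode bits[15:10]=0x27: jnz/J
  imm@[9:0]=0x3fe (s10→-2) ⇒ $-2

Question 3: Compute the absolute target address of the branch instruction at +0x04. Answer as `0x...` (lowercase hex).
off 0x04: read 00 9c as little → 0x9c00
  op=0x9c00>>10=0x27 ⇒ jnz (J)
  imm@[9:0]=0x0 ⇒ $0
  target = base 0x956e + off 0x04 + 2 + imm 0 = 0x9574

0x9574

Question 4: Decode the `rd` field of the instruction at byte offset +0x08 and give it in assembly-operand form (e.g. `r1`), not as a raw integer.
+0x08: 80 df ⇒ word 0xdf80 (little)
  opcode bits[15:10]=0x37: push/R
  rd@[9:7]=0x7 ⇒ r7

r7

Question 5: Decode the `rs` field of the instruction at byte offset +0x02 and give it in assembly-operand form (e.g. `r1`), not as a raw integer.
off 0x02: read 20 24 as little → 0x2420
  opcode bits[15:10]=0x9: minus/RR
  rd@[9:7]=0x0 ⇒ r0
  rs@[6:4]=0x2 ⇒ r2

r2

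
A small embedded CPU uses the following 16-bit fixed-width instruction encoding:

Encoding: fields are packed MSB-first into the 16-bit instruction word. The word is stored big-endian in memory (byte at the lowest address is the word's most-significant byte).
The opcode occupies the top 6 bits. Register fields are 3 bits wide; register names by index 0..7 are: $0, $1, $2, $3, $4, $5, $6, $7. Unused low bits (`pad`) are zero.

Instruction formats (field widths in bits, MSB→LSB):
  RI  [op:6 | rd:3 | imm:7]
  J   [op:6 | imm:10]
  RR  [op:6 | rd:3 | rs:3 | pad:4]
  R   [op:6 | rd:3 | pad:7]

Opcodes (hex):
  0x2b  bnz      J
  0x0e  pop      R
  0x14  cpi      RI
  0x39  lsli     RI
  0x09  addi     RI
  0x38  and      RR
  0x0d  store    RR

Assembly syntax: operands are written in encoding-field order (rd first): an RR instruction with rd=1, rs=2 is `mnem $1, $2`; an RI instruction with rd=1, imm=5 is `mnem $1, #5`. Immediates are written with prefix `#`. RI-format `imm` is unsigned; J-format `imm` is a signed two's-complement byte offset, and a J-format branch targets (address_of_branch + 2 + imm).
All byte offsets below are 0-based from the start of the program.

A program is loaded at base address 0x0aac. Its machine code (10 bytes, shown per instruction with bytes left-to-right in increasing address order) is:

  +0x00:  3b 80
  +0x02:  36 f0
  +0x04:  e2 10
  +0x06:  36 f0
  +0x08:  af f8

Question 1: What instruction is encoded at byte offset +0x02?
store $5, $7

@+02  big-endian(36 f0) = 0x36f0
  top 6b → 0xd → store [RR]
  [9:7] rd=5 = $5
  [6:4] rs=7 = $7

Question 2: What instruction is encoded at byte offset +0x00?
pop $7

off 0x00: read 3b 80 as big → 0x3b80
  top 6b → 0xe → pop [R]
  rd: (w>>7)&0x7=0x7 → $7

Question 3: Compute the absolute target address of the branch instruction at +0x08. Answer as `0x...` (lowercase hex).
[08] af f8 → 0xaff8
  top 6b → 0x2b → bnz [J]
  imm@[9:0]=0x3f8 (s10→-8) ⇒ #-8
  target = base 0x0aac + off 0x08 + 2 + imm -8 = 0x0aae

0x0aae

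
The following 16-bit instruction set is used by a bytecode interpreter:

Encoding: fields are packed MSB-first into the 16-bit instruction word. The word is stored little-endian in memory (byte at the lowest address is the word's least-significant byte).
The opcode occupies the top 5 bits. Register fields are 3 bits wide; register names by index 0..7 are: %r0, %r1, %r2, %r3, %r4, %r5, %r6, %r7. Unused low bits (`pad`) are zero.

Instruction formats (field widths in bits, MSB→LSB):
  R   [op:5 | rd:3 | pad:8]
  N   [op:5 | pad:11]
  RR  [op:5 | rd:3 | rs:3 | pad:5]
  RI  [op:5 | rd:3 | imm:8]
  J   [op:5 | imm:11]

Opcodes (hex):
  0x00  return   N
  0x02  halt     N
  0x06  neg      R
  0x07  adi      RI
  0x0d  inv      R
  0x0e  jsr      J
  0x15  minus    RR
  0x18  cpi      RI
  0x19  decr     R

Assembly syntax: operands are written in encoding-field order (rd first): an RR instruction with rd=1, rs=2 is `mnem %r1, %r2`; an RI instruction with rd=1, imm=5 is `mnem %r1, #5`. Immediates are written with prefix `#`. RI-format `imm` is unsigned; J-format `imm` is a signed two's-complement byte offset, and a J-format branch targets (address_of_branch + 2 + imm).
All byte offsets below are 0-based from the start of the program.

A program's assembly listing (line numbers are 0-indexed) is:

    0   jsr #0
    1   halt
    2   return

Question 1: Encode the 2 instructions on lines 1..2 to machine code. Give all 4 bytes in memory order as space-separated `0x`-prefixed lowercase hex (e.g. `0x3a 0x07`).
0x00 0x10 0x00 0x00

line 1 (halt): pack op=0x2:5|pad=0:11 = 0x1000; little→ 00 10
line 2 (return): pack op=0x0:5|pad=0:11 = 0x0000; little→ 00 00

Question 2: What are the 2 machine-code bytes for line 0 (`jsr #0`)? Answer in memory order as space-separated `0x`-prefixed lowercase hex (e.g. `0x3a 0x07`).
0. jsr fields op=0xe:5|imm=0:11 → word 7000h → 00 70

0x00 0x70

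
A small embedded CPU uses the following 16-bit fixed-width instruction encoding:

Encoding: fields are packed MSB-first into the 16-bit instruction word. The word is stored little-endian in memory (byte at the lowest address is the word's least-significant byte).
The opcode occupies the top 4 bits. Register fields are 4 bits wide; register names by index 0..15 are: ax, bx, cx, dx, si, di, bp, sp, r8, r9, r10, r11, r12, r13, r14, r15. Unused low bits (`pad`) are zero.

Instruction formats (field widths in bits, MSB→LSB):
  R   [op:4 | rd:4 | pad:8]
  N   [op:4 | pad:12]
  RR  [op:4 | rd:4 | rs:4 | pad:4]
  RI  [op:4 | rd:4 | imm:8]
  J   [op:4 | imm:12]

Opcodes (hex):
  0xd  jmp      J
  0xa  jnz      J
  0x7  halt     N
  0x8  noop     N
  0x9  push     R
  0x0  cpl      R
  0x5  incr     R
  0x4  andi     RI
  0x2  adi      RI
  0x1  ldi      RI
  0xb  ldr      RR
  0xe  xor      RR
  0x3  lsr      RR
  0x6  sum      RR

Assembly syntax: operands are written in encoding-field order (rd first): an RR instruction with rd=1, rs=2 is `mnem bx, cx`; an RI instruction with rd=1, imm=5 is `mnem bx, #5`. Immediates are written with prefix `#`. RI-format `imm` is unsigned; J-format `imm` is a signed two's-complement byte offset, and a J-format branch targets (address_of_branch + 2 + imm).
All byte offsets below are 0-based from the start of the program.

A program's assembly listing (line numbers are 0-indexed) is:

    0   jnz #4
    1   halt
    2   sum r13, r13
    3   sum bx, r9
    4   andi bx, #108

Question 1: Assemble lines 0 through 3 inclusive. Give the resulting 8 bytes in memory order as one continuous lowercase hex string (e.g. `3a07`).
line 0 (jnz): pack op=0xa:4|imm=4:12 = 0xa004; little→ 04 a0
line 1 (halt): pack op=0x7:4|pad=0:12 = 0x7000; little→ 00 70
line 2 (sum): pack op=0x6:4|rd=13:4|rs=13:4|pad=0:4 = 0x6dd0; little→ d0 6d
line 3 (sum): pack op=0x6:4|rd=1:4|rs=9:4|pad=0:4 = 0x6190; little→ 90 61

04a00070d06d9061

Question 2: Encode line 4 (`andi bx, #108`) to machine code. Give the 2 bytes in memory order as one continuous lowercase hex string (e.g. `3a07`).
6c41

L4: andi op=0x4:4|rd=1:4|imm=108:8 ⇒ 0x416c ⇒ little 6c 41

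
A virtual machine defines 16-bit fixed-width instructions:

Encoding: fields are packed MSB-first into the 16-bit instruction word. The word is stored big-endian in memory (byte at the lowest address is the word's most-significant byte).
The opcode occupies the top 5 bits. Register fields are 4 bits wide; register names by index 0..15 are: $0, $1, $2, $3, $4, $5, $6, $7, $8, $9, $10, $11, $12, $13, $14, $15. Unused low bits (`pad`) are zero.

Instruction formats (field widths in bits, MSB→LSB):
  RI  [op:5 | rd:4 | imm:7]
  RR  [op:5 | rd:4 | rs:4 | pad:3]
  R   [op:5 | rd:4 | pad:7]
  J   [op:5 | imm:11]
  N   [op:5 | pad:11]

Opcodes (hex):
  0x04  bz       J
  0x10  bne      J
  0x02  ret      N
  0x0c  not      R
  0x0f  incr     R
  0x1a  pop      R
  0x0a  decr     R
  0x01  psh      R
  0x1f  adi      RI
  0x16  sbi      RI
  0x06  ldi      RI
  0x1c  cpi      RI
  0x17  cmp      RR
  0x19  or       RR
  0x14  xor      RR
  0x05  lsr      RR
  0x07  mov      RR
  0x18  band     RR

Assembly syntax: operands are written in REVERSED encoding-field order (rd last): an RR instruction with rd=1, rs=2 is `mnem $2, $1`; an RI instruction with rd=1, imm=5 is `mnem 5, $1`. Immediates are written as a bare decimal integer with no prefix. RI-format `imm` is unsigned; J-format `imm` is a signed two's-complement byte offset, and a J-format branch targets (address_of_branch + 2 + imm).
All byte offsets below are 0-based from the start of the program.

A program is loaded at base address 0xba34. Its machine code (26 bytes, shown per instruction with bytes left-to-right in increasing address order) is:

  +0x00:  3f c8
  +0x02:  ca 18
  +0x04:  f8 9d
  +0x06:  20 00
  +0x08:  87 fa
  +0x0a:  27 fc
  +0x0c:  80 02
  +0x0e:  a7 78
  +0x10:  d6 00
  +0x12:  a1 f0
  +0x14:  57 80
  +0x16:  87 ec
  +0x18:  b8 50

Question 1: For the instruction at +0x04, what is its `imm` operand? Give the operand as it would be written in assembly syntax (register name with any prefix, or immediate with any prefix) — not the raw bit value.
@+04  big-endian(f8 9d) = 0xf89d
  top 5b → 0x1f → adi [RI]
  rd@[10:7]=0x1 ⇒ $1
  imm@[6:0]=0x1d ⇒ 29

29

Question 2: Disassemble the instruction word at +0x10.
off 0x10: read d6 00 as big → 0xd600
  top 5b → 0x1a → pop [R]
  [10:7] rd=12 = $12

pop $12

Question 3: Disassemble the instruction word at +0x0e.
xor $15, $14

[0e] a7 78 → 0xa778
  opcode bits[15:11]=0x14: xor/RR
  rd@[10:7]=0xe ⇒ $14
  rs@[6:3]=0xf ⇒ $15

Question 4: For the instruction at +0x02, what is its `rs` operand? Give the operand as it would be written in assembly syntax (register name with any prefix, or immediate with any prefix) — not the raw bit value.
[02] ca 18 → 0xca18
  opcode bits[15:11]=0x19: or/RR
  rd@[10:7]=0x4 ⇒ $4
  rs@[6:3]=0x3 ⇒ $3

$3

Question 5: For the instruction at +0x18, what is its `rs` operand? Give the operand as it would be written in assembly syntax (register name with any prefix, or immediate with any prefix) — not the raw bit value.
$10

[18] b8 50 → 0xb850
  op=0xb850>>11=0x17 ⇒ cmp (RR)
  rd@[10:7]=0x0 ⇒ $0
  rs@[6:3]=0xa ⇒ $10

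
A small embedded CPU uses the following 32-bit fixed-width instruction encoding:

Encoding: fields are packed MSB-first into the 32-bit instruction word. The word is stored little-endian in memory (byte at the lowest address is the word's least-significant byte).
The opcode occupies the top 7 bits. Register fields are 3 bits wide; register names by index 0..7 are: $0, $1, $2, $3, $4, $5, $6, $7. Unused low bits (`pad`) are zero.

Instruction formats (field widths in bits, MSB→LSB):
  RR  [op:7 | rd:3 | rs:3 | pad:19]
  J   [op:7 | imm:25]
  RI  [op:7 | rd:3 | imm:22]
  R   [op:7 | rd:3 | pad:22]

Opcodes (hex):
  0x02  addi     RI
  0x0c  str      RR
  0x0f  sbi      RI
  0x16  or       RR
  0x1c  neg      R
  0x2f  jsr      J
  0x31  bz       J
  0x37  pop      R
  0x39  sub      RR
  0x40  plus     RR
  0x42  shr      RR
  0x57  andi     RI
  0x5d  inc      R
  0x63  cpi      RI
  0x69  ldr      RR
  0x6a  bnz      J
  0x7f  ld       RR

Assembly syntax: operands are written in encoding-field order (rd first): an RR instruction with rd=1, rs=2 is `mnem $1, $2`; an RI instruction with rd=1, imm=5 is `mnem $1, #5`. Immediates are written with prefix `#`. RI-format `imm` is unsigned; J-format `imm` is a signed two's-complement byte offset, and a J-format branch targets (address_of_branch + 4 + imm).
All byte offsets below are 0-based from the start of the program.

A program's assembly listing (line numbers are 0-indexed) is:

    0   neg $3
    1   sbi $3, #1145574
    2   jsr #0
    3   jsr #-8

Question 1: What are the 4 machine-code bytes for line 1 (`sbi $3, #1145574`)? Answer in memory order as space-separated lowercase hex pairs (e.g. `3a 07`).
e6 7a d1 1e

L1: sbi op=0xf:7|rd=3:3|imm=1145574:22 ⇒ 0x1ed17ae6 ⇒ little e6 7a d1 1e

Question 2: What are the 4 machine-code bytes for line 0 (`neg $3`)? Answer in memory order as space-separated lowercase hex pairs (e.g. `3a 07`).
line 0 (neg): pack op=0x1c:7|rd=3:3|pad=0:22 = 0x38c00000; little→ 00 00 c0 38

00 00 c0 38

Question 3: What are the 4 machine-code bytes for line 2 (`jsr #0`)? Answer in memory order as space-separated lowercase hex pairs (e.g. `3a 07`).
00 00 00 5e

2. jsr fields op=0x2f:7|imm=0:25 → word 5e000000h → 00 00 00 5e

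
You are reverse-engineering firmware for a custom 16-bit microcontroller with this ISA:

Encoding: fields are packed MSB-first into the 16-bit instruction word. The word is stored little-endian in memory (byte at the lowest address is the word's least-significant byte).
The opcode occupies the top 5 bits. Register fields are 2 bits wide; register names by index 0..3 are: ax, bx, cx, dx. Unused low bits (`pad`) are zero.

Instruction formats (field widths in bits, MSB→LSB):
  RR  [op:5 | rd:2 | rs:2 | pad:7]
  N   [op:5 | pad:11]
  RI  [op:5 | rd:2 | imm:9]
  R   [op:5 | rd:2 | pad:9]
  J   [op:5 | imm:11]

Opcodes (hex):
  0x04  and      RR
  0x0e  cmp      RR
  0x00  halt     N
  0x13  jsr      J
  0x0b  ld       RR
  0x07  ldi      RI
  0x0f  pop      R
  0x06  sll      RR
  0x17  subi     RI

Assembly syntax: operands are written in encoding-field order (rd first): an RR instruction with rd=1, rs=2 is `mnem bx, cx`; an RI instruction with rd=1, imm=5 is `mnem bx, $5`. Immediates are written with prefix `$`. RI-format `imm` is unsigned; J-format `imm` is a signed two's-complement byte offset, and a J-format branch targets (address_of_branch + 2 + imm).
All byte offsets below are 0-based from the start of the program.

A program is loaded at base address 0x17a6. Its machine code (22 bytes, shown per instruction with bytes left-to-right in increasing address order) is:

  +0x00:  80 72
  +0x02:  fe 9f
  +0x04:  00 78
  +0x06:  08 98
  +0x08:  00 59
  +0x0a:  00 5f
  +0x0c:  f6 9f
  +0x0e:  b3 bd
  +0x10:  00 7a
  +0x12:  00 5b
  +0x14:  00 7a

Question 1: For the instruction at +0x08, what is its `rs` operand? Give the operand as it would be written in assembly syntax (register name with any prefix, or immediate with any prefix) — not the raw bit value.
@+08  little-endian(00 59) = 0x5900
  top 5b → 0xb → ld [RR]
  [10:9] rd=0 = ax
  [8:7] rs=2 = cx

cx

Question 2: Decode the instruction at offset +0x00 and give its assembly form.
+0x00: 80 72 ⇒ word 0x7280 (little)
  top 5b → 0xe → cmp [RR]
  rd@[10:9]=0x1 ⇒ bx
  rs@[8:7]=0x1 ⇒ bx

cmp bx, bx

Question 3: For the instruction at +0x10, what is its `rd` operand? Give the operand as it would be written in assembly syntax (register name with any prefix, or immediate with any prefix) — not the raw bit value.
@+10  little-endian(00 7a) = 0x7a00
  top 5b → 0xf → pop [R]
  [10:9] rd=1 = bx

bx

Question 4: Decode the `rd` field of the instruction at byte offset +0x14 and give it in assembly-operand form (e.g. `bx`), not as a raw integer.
[14] 00 7a → 0x7a00
  top 5b → 0xf → pop [R]
  rd@[10:9]=0x1 ⇒ bx

bx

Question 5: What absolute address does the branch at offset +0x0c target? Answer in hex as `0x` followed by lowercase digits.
0x17aa

@+0c  little-endian(f6 9f) = 0x9ff6
  op=0x9ff6>>11=0x13 ⇒ jsr (J)
  imm@[10:0]=0x7f6 (s11→-10) ⇒ $-10
  target = base 0x17a6 + off 0x0c + 2 + imm -10 = 0x17aa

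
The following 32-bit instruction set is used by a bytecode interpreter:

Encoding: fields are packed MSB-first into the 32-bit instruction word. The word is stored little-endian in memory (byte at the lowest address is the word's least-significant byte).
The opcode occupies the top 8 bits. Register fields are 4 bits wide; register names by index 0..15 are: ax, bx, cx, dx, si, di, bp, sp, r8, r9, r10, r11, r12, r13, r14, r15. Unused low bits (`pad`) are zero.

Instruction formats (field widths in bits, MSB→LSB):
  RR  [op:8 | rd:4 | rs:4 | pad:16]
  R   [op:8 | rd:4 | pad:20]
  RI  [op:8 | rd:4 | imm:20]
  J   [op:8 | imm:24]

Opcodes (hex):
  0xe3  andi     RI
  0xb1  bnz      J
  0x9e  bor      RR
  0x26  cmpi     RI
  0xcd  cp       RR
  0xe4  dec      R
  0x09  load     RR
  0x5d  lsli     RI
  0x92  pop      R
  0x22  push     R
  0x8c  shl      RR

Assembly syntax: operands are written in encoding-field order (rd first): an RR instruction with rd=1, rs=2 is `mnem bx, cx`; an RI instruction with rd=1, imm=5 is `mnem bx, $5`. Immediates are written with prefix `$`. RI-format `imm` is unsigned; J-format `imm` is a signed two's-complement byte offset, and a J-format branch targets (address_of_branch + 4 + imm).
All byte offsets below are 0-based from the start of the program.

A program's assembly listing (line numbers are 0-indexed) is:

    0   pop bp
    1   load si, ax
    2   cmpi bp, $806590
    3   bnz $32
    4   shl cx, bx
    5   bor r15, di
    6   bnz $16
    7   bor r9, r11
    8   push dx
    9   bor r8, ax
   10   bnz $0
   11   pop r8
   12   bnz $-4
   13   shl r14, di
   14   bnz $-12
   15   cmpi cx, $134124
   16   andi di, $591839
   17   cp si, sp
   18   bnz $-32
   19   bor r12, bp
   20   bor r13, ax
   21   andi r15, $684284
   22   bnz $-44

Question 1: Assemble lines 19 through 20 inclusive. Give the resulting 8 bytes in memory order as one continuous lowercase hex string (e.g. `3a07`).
19. bor fields op=0x9e:8|rd=12:4|rs=6:4|pad=0:16 → word 9ec60000h → 00 00 c6 9e
20. bor fields op=0x9e:8|rd=13:4|rs=0:4|pad=0:16 → word 9ed00000h → 00 00 d0 9e

0000c69e0000d09e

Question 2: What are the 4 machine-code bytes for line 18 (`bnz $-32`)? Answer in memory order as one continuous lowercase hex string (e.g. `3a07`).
e0ffffb1

L18: bnz op=0xb1:8|imm=-32:24 ⇒ 0xb1ffffe0 ⇒ little e0 ff ff b1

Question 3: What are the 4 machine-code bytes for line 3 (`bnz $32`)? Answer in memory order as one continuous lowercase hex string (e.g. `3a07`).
200000b1

line 3 (bnz): pack op=0xb1:8|imm=32:24 = 0xb1000020; little→ 20 00 00 b1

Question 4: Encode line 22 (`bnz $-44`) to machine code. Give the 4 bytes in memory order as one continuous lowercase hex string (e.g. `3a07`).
d4ffffb1

L22: bnz op=0xb1:8|imm=-44:24 ⇒ 0xb1ffffd4 ⇒ little d4 ff ff b1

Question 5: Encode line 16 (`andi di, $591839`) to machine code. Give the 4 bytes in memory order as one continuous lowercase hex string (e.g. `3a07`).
16. andi fields op=0xe3:8|rd=5:4|imm=591839:20 → word e35907dfh → df 07 59 e3

df0759e3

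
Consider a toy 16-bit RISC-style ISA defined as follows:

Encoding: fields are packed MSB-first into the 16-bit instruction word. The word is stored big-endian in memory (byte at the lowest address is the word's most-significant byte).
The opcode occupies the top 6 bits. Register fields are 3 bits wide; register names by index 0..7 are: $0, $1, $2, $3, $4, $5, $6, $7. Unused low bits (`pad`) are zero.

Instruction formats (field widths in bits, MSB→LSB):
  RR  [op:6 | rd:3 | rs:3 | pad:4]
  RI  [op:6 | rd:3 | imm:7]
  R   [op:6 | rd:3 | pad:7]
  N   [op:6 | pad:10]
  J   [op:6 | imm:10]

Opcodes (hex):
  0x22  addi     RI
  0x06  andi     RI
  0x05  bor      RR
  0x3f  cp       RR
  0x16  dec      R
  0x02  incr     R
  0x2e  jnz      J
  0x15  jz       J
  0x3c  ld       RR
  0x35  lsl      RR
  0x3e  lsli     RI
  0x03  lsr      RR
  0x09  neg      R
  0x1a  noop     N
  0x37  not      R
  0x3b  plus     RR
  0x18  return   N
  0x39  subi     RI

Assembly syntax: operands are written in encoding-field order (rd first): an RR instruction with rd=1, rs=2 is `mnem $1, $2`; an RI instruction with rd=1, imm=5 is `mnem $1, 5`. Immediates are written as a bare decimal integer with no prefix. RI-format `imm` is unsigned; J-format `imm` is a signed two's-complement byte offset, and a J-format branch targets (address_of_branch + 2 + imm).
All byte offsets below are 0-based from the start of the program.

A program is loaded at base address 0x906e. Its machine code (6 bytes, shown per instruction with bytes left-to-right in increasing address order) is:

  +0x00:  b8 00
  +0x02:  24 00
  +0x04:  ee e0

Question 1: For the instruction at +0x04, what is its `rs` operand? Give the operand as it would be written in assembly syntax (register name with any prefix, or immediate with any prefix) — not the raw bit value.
$6

+0x04: ee e0 ⇒ word 0xeee0 (big)
  op=0xeee0>>10=0x3b ⇒ plus (RR)
  rd: (w>>7)&0x7=0x5 → $5
  rs: (w>>4)&0x7=0x6 → $6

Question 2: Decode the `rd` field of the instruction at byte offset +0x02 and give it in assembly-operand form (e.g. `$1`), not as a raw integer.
[02] 24 00 → 0x2400
  op=0x2400>>10=0x9 ⇒ neg (R)
  rd@[9:7]=0x0 ⇒ $0

$0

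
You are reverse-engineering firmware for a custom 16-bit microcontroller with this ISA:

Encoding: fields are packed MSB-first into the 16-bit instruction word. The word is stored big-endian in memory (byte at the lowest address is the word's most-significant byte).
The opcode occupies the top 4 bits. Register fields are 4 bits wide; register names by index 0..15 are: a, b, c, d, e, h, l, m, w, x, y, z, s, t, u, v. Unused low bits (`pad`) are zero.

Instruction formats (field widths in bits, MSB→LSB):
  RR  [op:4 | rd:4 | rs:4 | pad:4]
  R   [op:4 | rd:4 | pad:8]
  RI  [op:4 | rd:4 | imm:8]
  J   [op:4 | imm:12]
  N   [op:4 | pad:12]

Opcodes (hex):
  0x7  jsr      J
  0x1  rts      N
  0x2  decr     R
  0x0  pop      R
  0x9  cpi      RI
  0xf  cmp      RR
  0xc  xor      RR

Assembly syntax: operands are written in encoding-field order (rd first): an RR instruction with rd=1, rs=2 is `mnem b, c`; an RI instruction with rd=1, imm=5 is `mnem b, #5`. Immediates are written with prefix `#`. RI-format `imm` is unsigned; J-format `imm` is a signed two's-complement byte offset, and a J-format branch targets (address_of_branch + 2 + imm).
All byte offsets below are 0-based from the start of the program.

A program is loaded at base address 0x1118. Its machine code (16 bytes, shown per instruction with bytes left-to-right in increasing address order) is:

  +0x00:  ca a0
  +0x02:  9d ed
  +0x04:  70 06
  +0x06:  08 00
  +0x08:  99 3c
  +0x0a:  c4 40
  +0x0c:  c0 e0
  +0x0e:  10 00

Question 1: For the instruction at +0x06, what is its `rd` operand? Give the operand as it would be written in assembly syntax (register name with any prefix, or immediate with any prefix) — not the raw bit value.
[06] 08 00 → 0x0800
  top 4b → 0x0 → pop [R]
  [11:8] rd=8 = w

w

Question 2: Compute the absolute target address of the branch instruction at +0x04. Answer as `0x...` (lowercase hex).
0x1124

@+04  big-endian(70 06) = 0x7006
  top 4b → 0x7 → jsr [J]
  imm@[11:0]=0x6 ⇒ #6
  target = base 0x1118 + off 0x04 + 2 + imm 6 = 0x1124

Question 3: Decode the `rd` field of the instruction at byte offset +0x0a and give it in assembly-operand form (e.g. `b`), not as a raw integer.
e

off 0x0a: read c4 40 as big → 0xc440
  top 4b → 0xc → xor [RR]
  rd: (w>>8)&0xf=0x4 → e
  rs: (w>>4)&0xf=0x4 → e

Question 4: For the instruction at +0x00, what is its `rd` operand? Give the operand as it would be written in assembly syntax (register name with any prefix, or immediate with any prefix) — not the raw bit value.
+0x00: ca a0 ⇒ word 0xcaa0 (big)
  op=0xcaa0>>12=0xc ⇒ xor (RR)
  rd: (w>>8)&0xf=0xa → y
  rs: (w>>4)&0xf=0xa → y

y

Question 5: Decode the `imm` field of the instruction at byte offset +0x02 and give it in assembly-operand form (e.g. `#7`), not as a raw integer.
off 0x02: read 9d ed as big → 0x9ded
  top 4b → 0x9 → cpi [RI]
  [11:8] rd=13 = t
  [7:0] imm=237 = #237

#237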